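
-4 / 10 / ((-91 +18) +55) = 1 / 45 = 0.02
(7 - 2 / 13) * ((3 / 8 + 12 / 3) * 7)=21805 / 104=209.66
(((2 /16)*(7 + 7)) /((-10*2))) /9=-7 /720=-0.01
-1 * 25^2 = -625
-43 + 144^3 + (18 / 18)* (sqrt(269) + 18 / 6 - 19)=sqrt(269) + 2985925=2985941.40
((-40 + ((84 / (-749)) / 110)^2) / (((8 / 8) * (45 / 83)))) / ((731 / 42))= -1609752256168 / 379753312125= -4.24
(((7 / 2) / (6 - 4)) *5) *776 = 6790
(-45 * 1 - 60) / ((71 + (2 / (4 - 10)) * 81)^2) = -105 / 1936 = -0.05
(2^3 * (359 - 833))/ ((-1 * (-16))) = -237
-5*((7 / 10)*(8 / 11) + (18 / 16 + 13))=-6439 / 88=-73.17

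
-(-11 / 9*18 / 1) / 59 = 22 / 59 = 0.37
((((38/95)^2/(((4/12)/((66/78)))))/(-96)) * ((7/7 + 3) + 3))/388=-77/1008800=-0.00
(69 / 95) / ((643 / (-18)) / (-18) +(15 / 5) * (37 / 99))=245916 / 1051555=0.23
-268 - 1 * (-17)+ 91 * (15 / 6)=-47 / 2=-23.50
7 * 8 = 56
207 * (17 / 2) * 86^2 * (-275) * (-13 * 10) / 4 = 116306029125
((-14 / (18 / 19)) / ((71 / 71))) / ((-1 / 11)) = 1463 / 9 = 162.56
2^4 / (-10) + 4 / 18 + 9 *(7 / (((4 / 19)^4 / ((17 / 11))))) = 6280646003 / 126720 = 49563.18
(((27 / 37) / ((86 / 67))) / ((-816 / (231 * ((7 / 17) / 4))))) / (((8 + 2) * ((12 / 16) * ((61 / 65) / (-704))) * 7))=6639633 / 28047739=0.24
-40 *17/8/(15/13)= -221/3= -73.67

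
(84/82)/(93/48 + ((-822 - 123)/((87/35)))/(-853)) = 16623264/38673127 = 0.43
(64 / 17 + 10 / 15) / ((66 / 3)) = 113 / 561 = 0.20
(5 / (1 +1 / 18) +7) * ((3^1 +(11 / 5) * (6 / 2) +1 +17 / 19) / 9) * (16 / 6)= 649376 / 16245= 39.97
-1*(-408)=408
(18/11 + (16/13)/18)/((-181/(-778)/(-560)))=-955881920/232947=-4103.43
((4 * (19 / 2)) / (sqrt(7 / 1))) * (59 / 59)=38 * sqrt(7) / 7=14.36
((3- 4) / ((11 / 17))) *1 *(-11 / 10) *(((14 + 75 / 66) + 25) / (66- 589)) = -15011 / 115060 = -0.13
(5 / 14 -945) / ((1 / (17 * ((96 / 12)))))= -899300 / 7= -128471.43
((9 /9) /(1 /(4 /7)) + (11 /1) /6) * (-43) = -103.40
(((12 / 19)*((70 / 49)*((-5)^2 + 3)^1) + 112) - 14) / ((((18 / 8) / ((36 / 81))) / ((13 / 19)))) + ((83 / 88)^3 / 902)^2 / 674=124056416013051846812558833 / 7446654856873857068826624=16.66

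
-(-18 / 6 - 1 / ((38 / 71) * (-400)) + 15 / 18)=98587 / 45600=2.16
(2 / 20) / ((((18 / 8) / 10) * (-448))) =-0.00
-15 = -15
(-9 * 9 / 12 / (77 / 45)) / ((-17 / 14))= 1215 / 374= 3.25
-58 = -58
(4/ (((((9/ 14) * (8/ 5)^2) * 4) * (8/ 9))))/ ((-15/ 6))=-35/ 128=-0.27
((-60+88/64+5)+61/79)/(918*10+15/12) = -33403/5802550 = -0.01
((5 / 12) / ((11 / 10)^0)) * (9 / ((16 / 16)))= 3.75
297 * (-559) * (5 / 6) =-276705 / 2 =-138352.50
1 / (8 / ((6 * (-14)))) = -21 / 2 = -10.50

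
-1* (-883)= 883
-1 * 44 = -44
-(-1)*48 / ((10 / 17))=408 / 5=81.60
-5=-5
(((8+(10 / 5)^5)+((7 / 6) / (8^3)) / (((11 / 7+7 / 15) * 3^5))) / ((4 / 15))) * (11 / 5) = 23430023815 / 71000064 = 330.00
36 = 36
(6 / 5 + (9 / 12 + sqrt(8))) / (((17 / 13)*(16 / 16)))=507 / 340 + 26*sqrt(2) / 17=3.65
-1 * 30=-30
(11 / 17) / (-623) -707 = -7487848 / 10591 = -707.00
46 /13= 3.54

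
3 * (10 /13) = 30 /13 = 2.31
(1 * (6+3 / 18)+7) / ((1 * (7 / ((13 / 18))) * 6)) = 1027 / 4536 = 0.23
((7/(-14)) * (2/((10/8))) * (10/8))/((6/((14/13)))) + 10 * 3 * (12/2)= 7013/39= 179.82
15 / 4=3.75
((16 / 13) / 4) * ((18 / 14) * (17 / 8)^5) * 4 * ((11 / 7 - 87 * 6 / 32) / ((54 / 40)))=-901609195 / 1204224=-748.71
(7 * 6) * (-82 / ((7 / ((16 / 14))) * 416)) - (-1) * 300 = 27177 / 91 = 298.65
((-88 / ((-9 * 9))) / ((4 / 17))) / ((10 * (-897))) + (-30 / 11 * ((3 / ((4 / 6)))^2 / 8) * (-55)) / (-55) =-441424187 / 63938160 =-6.90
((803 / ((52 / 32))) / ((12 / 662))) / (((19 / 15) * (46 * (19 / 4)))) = 10631720 / 107939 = 98.50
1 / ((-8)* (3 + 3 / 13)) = -13 / 336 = -0.04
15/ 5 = 3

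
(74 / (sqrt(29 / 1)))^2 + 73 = 7593 / 29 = 261.83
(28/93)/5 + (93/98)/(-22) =17123/1002540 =0.02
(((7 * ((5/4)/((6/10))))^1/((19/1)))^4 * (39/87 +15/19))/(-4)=-0.11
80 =80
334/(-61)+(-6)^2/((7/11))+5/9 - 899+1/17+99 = -48886508/65331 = -748.29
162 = 162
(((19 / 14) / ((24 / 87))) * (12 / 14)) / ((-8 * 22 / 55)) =-8265 / 6272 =-1.32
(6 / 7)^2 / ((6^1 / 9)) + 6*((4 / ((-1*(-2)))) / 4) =201 / 49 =4.10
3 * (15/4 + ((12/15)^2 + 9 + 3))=4917/100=49.17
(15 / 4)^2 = 225 / 16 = 14.06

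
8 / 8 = 1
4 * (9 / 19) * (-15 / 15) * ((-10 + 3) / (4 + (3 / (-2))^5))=-8064 / 2185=-3.69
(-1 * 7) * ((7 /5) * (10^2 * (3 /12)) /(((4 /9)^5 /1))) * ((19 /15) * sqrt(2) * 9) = -164923857 * sqrt(2) /1024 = -227771.05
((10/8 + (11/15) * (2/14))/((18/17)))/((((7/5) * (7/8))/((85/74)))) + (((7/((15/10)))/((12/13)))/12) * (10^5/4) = 7218828455/685314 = 10533.61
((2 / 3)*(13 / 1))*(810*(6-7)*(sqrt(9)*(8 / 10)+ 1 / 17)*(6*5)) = -8803080 / 17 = -517828.24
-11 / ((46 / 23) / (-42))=231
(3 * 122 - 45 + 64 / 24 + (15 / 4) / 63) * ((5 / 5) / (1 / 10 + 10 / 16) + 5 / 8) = 4214915 / 6496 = 648.85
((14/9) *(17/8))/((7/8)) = 34/9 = 3.78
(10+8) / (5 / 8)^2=1152 / 25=46.08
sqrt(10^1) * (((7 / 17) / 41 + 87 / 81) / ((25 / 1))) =20402 * sqrt(10) / 470475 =0.14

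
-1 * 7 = -7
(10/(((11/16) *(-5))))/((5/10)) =-64/11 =-5.82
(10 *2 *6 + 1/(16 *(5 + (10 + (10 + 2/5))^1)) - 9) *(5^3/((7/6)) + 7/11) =1871897543/156464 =11963.76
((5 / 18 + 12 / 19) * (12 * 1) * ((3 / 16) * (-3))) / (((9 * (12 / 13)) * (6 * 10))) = -4043 / 328320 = -0.01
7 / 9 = 0.78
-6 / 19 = -0.32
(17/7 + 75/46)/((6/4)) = 1307/483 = 2.71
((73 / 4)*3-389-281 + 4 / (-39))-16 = -98491 / 156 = -631.35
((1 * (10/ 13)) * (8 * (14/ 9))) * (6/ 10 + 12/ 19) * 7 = 1568/ 19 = 82.53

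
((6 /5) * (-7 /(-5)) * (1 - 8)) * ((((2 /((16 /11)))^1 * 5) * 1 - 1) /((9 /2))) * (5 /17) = -2303 /510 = -4.52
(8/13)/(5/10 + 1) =0.41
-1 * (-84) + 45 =129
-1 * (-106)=106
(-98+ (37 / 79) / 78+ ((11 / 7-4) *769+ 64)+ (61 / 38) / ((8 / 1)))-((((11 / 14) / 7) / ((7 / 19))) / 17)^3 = -353069212835814228779 / 185692518371999184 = -1901.36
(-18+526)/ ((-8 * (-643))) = 127/ 1286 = 0.10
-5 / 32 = -0.16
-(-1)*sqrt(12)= 2*sqrt(3)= 3.46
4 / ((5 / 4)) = 16 / 5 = 3.20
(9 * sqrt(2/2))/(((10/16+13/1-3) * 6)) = 12/85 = 0.14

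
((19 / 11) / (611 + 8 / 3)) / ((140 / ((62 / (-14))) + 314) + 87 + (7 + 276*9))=1767 / 1795696672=0.00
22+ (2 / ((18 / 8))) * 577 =534.89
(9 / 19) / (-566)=-9 / 10754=-0.00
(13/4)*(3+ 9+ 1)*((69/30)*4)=3887/10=388.70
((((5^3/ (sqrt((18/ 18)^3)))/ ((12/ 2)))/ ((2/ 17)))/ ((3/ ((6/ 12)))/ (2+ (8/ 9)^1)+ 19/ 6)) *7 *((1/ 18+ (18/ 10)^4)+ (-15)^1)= -77391769/ 73620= -1051.23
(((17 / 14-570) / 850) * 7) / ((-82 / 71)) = 565373 / 139400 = 4.06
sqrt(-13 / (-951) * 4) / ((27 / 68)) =0.59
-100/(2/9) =-450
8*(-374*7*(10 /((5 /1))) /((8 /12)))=-62832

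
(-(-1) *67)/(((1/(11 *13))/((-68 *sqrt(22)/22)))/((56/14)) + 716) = 118456 *sqrt(22)/35254393427967 + 3298944636416/35254393427967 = 0.09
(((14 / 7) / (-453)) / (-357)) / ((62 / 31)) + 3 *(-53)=-25713638 / 161721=-159.00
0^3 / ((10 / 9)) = 0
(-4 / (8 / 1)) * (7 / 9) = -7 / 18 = -0.39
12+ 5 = 17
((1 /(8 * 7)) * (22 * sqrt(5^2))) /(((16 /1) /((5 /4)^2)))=1375 /7168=0.19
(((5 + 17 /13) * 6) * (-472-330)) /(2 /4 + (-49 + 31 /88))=630.41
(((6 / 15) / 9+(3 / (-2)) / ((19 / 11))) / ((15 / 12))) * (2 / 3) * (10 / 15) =-11272 / 38475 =-0.29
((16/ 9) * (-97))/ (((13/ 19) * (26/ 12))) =-58976/ 507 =-116.32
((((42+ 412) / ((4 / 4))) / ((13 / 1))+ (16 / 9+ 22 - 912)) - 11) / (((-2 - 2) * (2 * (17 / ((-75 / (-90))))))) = 505615 / 95472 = 5.30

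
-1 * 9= -9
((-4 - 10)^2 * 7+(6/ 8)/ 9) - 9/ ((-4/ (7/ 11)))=1373.52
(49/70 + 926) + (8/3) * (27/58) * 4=270183/290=931.67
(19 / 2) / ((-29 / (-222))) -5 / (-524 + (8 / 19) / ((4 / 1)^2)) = 41997809 / 577419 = 72.73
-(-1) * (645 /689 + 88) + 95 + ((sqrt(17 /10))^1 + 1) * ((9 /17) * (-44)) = 1881600 /11713 - 198 * sqrt(170) /85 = 130.27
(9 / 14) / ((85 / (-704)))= -3168 / 595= -5.32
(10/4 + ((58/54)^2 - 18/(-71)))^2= 163588700521/10715976324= 15.27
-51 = -51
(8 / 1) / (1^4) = 8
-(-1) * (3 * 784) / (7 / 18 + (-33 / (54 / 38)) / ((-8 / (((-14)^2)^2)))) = 672 / 31861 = 0.02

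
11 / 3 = 3.67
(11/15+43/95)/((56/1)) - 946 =-7548911/7980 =-945.98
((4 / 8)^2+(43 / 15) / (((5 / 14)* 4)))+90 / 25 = 1757 / 300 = 5.86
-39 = -39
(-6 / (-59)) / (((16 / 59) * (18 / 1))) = 1 / 48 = 0.02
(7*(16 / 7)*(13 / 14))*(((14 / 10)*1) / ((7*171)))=104 / 5985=0.02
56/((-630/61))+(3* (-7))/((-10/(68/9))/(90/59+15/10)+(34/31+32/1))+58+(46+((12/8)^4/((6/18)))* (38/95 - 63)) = -83840591335/98311824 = -852.80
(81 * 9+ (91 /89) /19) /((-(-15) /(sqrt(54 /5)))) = 246566 * sqrt(30) /8455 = 159.73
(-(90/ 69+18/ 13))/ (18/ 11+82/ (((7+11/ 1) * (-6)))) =-477576/ 155779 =-3.07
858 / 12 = 143 / 2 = 71.50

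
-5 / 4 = -1.25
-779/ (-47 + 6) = 19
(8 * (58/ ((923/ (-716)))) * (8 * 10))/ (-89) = 26577920/ 82147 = 323.54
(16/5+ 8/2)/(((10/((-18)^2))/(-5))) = -5832/5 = -1166.40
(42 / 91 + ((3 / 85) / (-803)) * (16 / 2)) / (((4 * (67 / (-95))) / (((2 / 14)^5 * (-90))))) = 174940695 / 199835582947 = 0.00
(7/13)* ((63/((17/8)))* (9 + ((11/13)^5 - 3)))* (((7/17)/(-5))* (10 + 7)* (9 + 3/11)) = -353964162384/265474495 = -1333.33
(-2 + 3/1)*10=10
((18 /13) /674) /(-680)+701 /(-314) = -1044168953 /467715560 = -2.23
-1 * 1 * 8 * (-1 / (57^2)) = 8 / 3249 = 0.00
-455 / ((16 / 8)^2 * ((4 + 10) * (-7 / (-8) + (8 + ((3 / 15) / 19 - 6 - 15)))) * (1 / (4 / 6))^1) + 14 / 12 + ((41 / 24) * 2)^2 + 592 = 267498293 / 441936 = 605.29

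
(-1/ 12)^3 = -1/ 1728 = -0.00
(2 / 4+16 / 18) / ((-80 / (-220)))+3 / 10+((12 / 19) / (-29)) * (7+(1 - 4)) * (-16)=1093613 / 198360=5.51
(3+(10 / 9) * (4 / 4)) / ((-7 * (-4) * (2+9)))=37 / 2772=0.01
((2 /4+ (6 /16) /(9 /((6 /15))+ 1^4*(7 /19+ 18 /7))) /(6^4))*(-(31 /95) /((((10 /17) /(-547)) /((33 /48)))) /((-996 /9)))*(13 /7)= -0.00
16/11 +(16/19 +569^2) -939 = 67470278/209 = 322824.30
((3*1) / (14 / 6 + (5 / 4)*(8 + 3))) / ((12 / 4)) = 12 / 193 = 0.06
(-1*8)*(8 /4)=-16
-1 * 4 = -4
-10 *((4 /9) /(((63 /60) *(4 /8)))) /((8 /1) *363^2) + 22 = 547895302 /24904341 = 22.00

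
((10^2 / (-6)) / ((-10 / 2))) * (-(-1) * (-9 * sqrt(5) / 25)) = -6 * sqrt(5) / 5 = -2.68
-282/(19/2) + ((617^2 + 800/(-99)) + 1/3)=716005600/1881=380651.57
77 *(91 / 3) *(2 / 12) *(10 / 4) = 35035 / 36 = 973.19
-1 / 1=-1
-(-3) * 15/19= 45/19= 2.37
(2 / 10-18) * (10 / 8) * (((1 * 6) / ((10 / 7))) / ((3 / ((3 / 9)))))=-623 / 60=-10.38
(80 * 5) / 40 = 10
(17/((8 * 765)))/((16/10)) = 1/576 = 0.00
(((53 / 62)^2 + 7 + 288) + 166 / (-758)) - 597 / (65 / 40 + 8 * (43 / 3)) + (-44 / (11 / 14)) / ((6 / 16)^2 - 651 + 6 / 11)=77245419876946495 / 265937814329148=290.46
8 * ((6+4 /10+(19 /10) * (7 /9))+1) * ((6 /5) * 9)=19176 /25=767.04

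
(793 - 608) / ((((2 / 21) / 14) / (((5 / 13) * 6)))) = 62757.69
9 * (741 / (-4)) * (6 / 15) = -6669 / 10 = -666.90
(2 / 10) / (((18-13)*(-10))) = -1 / 250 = -0.00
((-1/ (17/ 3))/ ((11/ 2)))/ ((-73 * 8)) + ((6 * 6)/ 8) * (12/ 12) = 245721/ 54604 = 4.50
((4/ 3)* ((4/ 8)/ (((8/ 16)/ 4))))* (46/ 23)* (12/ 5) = 25.60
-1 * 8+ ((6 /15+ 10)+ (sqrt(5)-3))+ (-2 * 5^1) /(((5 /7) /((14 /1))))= -983 /5+ sqrt(5)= -194.36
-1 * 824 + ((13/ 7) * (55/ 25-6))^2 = -948391/ 1225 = -774.20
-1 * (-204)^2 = -41616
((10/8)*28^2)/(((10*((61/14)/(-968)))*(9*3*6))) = -664048/4941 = -134.40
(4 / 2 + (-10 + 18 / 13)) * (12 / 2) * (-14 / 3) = 2408 / 13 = 185.23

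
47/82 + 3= 293/82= 3.57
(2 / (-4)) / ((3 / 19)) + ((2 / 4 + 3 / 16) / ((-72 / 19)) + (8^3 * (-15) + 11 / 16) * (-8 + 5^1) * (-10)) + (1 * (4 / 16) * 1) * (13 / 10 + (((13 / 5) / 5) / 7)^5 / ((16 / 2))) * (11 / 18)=-43560439750357065929 / 189078750000000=-230382.52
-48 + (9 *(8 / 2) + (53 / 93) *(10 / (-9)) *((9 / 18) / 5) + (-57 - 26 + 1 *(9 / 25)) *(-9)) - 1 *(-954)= 35273203 / 20925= 1685.70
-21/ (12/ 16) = -28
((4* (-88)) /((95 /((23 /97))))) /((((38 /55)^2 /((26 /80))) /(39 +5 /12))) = -188239337 /7983876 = -23.58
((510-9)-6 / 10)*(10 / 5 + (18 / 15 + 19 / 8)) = 278973 / 100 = 2789.73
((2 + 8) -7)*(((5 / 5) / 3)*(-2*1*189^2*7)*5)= -2500470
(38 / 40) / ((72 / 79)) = 1.04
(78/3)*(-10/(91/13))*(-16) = 4160/7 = 594.29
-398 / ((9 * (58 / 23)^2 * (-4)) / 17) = 1789607 / 60552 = 29.55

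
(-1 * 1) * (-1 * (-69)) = -69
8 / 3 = 2.67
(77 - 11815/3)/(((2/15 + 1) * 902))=-28960/7667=-3.78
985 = 985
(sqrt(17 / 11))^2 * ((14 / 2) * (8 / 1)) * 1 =86.55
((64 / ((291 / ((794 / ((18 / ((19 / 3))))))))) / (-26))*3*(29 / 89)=-6999904 / 3030183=-2.31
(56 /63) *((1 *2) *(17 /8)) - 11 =-65 /9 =-7.22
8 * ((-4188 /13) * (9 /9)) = -33504 /13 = -2577.23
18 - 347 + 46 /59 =-19365 /59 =-328.22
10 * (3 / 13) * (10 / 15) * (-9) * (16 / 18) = -160 / 13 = -12.31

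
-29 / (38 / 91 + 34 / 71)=-187369 / 5792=-32.35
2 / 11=0.18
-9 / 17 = -0.53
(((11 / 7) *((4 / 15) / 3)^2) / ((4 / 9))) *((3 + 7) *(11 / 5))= 968 / 1575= 0.61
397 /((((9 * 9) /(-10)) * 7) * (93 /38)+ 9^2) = -150860 /21951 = -6.87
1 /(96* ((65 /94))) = 0.02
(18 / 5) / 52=9 / 130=0.07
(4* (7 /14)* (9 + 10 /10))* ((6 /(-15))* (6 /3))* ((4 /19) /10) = -32 /95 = -0.34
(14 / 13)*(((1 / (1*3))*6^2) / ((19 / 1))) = 168 / 247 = 0.68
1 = 1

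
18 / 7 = 2.57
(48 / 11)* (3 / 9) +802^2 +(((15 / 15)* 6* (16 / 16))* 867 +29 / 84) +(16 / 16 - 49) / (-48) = 599129731 / 924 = 648408.80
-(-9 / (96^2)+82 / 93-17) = 1535069 / 95232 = 16.12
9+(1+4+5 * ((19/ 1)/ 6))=179/ 6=29.83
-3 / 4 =-0.75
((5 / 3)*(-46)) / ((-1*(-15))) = -5.11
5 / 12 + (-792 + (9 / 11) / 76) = -496316 / 627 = -791.57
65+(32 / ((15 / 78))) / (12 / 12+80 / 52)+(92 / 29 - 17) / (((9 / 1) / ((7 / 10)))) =3717257 / 28710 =129.48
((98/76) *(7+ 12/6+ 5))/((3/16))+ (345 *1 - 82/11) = 272009/627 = 433.83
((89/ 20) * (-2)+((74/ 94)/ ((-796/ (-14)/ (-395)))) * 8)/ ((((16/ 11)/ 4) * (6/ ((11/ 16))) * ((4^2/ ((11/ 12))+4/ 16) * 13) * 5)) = -2184888409/ 151548529600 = -0.01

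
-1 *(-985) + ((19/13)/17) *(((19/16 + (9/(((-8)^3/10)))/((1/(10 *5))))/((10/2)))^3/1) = 57047314460977/57933824000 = 984.70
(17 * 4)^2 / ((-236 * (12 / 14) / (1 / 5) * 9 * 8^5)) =-2023 / 130498560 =-0.00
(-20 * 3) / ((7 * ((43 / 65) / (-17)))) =66300 / 301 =220.27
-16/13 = -1.23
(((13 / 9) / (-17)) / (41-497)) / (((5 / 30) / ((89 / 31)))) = 1157 / 360468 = 0.00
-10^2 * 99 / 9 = -1100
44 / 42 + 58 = 1240 / 21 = 59.05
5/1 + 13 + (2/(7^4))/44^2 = 18.00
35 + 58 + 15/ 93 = 2888/ 31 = 93.16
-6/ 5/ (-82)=3/ 205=0.01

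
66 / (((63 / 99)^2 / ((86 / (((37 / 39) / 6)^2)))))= 37606201776 / 67081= 560608.84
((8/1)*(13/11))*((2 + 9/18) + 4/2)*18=8424/11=765.82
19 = 19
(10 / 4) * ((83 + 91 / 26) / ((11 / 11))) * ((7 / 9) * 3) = 6055 / 12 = 504.58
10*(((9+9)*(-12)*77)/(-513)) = 6160/19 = 324.21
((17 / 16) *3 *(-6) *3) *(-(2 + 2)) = 459 / 2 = 229.50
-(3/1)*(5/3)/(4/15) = -75/4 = -18.75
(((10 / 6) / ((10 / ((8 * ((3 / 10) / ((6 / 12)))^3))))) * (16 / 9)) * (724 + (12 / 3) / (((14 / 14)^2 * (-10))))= 231552 / 625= 370.48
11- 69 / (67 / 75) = -4438 / 67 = -66.24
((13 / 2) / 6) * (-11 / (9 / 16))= -572 / 27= -21.19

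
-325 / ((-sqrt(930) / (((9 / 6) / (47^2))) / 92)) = 0.67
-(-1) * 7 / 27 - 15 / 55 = -4 / 297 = -0.01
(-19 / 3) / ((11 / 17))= -323 / 33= -9.79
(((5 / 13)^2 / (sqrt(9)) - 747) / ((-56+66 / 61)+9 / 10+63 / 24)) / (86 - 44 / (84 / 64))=3234132160 / 11677029481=0.28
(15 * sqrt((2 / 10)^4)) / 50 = 3 / 250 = 0.01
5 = 5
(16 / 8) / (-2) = -1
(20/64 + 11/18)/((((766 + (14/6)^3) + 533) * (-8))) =-21/238592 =-0.00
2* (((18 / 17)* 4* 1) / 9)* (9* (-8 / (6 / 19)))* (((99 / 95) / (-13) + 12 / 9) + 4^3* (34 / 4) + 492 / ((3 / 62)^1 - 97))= -769931678272 / 6642155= -115915.95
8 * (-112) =-896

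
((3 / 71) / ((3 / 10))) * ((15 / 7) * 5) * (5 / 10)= 0.75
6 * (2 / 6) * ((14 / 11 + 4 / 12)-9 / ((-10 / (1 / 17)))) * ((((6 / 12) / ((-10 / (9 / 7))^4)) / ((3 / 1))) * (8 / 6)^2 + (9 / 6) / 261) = 7081538081 / 366205021875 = 0.02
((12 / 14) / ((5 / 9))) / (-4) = -27 / 70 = -0.39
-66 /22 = -3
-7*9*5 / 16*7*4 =-2205 / 4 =-551.25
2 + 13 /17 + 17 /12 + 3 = 1465 /204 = 7.18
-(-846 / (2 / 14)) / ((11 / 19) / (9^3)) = 82025622 / 11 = 7456874.73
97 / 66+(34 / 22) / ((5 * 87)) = 14099 / 9570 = 1.47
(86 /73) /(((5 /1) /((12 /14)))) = 516 /2555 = 0.20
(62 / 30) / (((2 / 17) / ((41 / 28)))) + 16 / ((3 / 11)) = 23629 / 280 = 84.39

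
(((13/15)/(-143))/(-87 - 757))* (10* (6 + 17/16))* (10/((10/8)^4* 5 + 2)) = 9040/25324431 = 0.00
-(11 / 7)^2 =-121 / 49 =-2.47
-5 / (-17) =5 / 17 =0.29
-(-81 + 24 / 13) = 1029 / 13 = 79.15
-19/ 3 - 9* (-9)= 224/ 3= 74.67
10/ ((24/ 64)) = 80/ 3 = 26.67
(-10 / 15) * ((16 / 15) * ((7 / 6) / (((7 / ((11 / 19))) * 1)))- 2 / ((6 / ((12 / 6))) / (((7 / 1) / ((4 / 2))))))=3814 / 2565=1.49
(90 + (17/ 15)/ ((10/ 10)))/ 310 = 1367/ 4650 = 0.29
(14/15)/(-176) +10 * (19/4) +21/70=63089/1320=47.79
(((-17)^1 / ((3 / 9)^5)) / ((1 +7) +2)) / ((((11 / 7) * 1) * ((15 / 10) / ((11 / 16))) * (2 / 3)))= -28917 / 160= -180.73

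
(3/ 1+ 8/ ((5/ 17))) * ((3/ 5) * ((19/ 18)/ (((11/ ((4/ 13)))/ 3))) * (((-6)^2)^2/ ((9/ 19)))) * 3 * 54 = 2543265216/ 3575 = 711402.86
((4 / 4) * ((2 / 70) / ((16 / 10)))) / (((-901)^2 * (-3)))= -1 / 136382568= -0.00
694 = 694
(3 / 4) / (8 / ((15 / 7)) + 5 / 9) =0.17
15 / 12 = 5 / 4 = 1.25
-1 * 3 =-3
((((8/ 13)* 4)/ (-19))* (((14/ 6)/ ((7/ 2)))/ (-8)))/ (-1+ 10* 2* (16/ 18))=24/ 37297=0.00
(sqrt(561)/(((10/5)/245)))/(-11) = -245 * sqrt(561)/22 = -263.77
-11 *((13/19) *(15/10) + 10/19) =-649/38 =-17.08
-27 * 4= -108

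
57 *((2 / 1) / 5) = 114 / 5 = 22.80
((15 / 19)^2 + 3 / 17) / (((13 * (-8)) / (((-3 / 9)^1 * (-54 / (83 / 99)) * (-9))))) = 9839313 / 6621823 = 1.49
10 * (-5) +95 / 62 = -3005 / 62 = -48.47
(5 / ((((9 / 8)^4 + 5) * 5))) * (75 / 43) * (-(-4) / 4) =307200 / 1162763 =0.26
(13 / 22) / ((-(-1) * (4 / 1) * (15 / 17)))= 221 / 1320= 0.17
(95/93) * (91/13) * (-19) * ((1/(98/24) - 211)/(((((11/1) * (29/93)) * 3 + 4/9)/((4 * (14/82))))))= 44736564/24559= 1821.60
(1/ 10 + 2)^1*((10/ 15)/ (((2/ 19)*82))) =133/ 820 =0.16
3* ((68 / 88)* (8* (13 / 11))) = 21.92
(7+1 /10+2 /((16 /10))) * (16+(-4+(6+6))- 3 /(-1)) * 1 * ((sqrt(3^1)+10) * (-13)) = -58617 /2- 58617 * sqrt(3) /20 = -34384.88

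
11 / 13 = 0.85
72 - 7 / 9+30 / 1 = 911 / 9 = 101.22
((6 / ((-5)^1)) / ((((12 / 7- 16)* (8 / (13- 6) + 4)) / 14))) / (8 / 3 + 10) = 343 / 19000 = 0.02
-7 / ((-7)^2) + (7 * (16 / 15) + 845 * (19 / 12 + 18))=6953201 / 420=16555.24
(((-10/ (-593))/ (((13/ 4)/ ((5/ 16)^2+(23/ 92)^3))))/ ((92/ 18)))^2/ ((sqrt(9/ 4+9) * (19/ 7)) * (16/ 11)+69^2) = 10097235225/ 3634862470236582547456-830508525 * sqrt(5)/ 240355280844394020950528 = 0.00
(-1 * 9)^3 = -729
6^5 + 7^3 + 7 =8126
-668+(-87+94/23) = -17271/23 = -750.91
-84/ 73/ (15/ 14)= -392/ 365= -1.07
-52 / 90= -0.58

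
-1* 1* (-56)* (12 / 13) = 672 / 13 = 51.69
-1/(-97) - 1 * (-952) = 92345/97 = 952.01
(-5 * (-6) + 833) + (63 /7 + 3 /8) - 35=837.38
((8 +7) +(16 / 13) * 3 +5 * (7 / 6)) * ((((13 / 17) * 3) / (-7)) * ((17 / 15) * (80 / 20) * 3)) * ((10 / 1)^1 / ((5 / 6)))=-45912 / 35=-1311.77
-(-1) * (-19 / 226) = -19 / 226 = -0.08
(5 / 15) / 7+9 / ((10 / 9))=1711 / 210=8.15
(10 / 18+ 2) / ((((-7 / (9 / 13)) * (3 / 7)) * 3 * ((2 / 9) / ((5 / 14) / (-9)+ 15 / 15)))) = -2783 / 3276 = -0.85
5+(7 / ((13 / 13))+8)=20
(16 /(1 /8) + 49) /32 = 177 /32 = 5.53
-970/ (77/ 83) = -80510/ 77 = -1045.58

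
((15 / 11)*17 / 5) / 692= 51 / 7612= 0.01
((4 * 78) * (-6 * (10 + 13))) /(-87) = 14352 /29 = 494.90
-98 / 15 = -6.53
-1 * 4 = -4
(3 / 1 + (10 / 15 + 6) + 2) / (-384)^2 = 35 / 442368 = 0.00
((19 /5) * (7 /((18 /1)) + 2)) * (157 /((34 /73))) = 9363637 /3060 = 3060.01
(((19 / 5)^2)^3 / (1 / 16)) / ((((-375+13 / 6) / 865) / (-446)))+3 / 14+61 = 4878680410815737 / 97868750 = 49849215.51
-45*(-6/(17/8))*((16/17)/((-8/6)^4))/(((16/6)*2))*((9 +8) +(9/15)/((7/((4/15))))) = 120.77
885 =885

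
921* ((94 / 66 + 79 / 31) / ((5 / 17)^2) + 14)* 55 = 470491622 / 155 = 3035429.82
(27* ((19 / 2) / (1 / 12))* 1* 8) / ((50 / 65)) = 160056 / 5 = 32011.20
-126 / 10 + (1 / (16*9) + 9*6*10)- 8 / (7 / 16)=2565971 / 5040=509.12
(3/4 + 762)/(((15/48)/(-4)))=-48816/5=-9763.20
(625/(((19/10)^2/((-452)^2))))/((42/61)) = 389454500000/7581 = 51372444.27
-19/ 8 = -2.38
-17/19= -0.89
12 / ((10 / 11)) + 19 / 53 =3593 / 265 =13.56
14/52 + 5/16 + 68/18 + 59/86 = 406147/80496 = 5.05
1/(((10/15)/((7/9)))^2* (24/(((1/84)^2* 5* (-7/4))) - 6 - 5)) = -245/3485628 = -0.00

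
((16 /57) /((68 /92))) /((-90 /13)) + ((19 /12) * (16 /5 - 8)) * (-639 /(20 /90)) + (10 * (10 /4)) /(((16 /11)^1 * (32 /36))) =122083289671 /5581440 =21873.08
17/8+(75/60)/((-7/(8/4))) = 99/56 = 1.77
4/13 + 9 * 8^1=940/13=72.31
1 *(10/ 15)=2/ 3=0.67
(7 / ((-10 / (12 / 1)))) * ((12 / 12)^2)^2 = -42 / 5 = -8.40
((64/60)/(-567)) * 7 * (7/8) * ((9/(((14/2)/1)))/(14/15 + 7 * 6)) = -1/2898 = -0.00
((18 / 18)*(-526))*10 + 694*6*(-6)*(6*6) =-904684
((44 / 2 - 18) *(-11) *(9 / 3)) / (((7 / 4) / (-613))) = 323664 / 7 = 46237.71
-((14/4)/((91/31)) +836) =-21767/26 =-837.19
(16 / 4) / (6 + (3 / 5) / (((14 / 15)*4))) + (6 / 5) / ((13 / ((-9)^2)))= 36446 / 4485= 8.13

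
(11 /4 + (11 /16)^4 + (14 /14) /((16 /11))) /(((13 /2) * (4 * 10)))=239921 /17039360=0.01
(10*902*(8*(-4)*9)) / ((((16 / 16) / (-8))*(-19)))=-20782080 / 19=-1093793.68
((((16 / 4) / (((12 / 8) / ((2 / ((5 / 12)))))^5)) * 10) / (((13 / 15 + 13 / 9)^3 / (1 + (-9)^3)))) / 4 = -167215104 / 845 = -197887.70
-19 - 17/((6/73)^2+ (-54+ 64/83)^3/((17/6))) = -19.00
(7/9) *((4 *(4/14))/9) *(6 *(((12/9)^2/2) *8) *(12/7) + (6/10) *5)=4264/567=7.52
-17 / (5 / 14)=-238 / 5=-47.60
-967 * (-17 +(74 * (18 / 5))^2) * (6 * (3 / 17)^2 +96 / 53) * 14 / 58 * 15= -1102444533783558 / 2220965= -496380867.68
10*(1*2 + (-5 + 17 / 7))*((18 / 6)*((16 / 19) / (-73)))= 1920 / 9709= 0.20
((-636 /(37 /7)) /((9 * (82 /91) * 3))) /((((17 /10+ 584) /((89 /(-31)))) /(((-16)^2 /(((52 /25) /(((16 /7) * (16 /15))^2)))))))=395690639360 /22310408259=17.74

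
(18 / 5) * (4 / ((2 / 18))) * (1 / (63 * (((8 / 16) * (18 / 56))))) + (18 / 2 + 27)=48.80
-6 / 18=-1 / 3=-0.33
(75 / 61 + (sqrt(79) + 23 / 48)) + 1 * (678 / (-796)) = 499301 / 582672 + sqrt(79) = 9.75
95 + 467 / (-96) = 8653 / 96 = 90.14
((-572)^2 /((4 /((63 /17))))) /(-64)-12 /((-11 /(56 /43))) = -609176967 /128656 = -4734.93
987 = 987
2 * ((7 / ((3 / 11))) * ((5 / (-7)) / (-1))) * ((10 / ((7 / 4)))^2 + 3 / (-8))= 1183.53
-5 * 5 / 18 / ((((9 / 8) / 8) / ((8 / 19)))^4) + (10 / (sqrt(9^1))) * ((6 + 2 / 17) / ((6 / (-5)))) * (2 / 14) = -104443315455400 / 915743642751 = -114.05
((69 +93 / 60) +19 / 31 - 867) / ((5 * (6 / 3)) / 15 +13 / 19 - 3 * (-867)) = -28124883 / 91967080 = -0.31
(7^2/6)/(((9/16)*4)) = 98/27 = 3.63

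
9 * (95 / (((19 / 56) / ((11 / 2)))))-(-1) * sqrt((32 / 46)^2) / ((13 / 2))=4144172 / 299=13860.11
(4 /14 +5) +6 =79 /7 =11.29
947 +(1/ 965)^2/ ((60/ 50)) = 947.00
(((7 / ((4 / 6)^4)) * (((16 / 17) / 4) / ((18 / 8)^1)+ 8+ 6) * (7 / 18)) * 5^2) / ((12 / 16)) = 1321775 / 204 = 6479.29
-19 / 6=-3.17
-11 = -11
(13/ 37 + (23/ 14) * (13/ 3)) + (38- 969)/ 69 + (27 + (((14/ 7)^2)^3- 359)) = -9794107/ 35742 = -274.02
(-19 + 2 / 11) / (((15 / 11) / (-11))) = 151.80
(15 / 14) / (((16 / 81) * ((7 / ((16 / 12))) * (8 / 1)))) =405 / 3136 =0.13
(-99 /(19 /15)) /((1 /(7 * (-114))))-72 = 62298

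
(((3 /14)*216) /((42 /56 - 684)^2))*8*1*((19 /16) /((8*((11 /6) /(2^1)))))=8208 /63903917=0.00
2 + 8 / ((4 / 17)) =36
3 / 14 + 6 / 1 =87 / 14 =6.21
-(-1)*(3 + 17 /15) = 62 /15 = 4.13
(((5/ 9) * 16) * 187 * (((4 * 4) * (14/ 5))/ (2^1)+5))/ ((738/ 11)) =2254472/ 3321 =678.85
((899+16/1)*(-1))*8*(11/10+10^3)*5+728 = -36639532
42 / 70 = 3 / 5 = 0.60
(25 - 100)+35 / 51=-3790 / 51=-74.31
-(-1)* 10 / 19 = 0.53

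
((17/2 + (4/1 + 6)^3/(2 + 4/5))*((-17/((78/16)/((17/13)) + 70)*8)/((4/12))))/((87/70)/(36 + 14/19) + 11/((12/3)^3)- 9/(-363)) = -1919176781998080/218625228631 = -8778.39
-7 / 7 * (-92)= 92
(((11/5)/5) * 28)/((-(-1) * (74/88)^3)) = 26236672/1266325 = 20.72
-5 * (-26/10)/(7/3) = 39/7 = 5.57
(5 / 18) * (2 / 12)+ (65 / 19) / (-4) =-415 / 513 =-0.81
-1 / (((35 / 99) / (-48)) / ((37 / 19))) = 175824 / 665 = 264.40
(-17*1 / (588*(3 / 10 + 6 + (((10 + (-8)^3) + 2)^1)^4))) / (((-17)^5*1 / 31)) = 155 / 15346983751546975962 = 0.00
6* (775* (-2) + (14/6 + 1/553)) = -5135152/553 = -9285.99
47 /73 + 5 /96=4877 /7008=0.70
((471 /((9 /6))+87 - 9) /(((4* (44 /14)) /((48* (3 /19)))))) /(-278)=-24696 /29051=-0.85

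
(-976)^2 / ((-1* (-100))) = 238144 / 25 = 9525.76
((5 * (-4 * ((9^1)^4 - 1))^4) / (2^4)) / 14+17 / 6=444453774950400119 / 42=10582232736914288.55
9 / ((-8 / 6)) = -27 / 4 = -6.75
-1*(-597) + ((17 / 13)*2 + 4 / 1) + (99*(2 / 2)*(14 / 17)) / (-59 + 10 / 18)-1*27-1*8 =32968551 / 58123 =567.22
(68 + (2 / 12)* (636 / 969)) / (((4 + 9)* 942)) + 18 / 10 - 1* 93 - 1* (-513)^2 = -7809859816292 / 29665935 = -263260.19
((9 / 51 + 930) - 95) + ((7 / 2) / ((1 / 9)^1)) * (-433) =-435347 / 34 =-12804.32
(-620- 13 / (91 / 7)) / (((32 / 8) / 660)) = -102465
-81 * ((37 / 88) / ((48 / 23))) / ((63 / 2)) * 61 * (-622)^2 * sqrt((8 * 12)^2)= -90375908958 / 77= -1173713103.35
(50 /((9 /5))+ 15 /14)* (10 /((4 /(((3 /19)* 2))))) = 18175 /798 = 22.78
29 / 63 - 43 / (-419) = 14860 / 26397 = 0.56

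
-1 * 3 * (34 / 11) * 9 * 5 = -4590 / 11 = -417.27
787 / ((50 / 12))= 4722 / 25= 188.88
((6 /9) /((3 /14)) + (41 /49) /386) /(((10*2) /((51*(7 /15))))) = 9009337 /2431800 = 3.70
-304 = -304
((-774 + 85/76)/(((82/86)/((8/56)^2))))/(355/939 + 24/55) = -130443753165/6422041724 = -20.31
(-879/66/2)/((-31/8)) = 586/341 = 1.72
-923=-923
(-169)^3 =-4826809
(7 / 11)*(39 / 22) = 273 / 242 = 1.13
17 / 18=0.94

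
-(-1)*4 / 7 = 4 / 7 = 0.57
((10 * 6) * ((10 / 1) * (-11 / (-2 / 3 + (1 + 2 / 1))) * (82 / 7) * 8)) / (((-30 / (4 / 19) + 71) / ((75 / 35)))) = 35424000 / 4459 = 7944.38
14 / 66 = 7 / 33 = 0.21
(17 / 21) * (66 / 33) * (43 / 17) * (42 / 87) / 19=172 / 1653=0.10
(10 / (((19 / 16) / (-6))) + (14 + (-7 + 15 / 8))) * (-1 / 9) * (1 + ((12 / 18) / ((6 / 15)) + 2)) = 44317 / 2052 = 21.60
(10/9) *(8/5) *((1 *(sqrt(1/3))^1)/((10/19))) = 152 *sqrt(3)/135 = 1.95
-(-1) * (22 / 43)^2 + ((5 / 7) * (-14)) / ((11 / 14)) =-253536 / 20339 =-12.47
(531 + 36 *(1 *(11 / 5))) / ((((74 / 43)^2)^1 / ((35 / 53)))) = 39489093 / 290228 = 136.06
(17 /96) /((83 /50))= 425 /3984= 0.11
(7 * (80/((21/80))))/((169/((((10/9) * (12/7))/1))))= 256000/10647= 24.04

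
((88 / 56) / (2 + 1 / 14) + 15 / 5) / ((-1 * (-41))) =109 / 1189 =0.09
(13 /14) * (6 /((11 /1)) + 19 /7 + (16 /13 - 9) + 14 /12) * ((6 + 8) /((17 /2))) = -1181 /231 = -5.11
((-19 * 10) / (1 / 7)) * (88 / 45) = -23408 / 9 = -2600.89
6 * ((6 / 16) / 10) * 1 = 9 / 40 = 0.22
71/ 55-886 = -48659/ 55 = -884.71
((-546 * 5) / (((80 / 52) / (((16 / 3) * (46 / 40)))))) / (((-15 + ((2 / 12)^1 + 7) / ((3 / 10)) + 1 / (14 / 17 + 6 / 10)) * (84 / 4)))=-54.03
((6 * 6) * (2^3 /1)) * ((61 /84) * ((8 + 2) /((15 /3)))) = 2928 /7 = 418.29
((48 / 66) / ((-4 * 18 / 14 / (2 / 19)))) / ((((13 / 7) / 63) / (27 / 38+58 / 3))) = -10.12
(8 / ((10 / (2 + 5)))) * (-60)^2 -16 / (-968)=2439362 / 121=20160.02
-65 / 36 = -1.81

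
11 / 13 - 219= -2836 / 13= -218.15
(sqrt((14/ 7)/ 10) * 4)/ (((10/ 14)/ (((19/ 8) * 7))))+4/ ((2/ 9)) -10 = 49.64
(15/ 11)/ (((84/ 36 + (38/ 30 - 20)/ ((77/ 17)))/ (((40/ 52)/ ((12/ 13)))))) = -875/ 1388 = -0.63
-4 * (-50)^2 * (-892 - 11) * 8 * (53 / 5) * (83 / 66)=10592792000 / 11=962981090.91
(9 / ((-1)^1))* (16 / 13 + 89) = -10557 / 13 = -812.08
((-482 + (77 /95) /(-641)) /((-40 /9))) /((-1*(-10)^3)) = 264163203 /2435800000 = 0.11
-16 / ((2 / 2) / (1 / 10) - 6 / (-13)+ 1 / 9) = -1872 / 1237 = -1.51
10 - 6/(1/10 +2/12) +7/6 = -34/3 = -11.33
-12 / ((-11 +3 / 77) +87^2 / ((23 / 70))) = -10626 / 20388749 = -0.00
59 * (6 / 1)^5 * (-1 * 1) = -458784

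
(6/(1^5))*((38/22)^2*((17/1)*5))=184110/121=1521.57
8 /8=1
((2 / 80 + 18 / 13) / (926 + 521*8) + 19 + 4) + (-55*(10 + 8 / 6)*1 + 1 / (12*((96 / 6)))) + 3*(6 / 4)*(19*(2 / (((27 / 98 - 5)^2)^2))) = -599.98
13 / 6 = 2.17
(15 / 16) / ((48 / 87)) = 435 / 256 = 1.70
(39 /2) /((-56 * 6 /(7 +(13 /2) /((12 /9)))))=-1235 /1792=-0.69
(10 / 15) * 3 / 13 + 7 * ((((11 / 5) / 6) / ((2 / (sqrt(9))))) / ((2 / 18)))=9049 / 260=34.80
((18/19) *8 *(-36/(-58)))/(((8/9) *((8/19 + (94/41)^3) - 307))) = -66991212/3728276047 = -0.02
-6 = -6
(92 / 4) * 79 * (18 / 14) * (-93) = -1520829 / 7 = -217261.29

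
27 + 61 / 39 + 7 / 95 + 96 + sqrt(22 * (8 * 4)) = 8 * sqrt(11) + 461783 / 3705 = 151.17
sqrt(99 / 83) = 3 * sqrt(913) / 83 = 1.09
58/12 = 29/6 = 4.83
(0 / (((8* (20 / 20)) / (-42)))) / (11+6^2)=0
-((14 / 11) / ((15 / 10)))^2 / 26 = -392 / 14157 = -0.03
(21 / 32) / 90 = 7 / 960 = 0.01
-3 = -3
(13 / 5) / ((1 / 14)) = 182 / 5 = 36.40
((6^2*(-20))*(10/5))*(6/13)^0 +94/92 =-66193/46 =-1438.98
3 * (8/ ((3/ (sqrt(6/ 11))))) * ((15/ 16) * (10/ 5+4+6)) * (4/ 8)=45 * sqrt(66)/ 11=33.23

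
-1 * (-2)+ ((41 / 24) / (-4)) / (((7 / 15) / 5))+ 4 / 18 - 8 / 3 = -10121 / 2016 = -5.02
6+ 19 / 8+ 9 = 139 / 8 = 17.38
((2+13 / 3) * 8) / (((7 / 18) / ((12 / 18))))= 608 / 7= 86.86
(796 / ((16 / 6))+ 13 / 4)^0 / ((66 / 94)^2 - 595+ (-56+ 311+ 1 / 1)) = -2209 / 747762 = -0.00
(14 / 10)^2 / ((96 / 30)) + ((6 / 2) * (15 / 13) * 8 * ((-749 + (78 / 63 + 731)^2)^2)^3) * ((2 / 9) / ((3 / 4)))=4436665613239265007546069696425068332429712748659870951 / 22950181835526319920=193317231429139057963619100000000000.00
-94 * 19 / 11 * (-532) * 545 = 517832840 / 11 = 47075712.73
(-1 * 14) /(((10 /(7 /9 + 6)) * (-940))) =427 /42300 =0.01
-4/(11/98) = -392/11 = -35.64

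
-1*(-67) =67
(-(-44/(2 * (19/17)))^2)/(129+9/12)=-559504/187359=-2.99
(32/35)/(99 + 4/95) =0.01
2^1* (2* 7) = 28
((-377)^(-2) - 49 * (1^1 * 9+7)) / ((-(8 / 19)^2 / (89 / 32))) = 3580106678415 / 291080192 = 12299.38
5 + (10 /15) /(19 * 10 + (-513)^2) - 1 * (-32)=29232851 /790077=37.00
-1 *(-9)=9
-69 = -69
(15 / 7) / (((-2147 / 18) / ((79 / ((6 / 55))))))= -13.01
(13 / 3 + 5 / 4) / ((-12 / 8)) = -67 / 18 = -3.72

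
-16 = -16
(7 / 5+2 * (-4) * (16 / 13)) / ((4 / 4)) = -549 / 65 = -8.45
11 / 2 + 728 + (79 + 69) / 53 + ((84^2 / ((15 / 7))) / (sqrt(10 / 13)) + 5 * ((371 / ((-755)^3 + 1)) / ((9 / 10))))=151150496807701 / 205285952898 + 8232 * sqrt(130) / 25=4490.66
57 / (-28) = -57 / 28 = -2.04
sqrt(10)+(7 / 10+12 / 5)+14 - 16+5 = sqrt(10)+61 / 10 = 9.26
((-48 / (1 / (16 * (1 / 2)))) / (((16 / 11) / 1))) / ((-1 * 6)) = 44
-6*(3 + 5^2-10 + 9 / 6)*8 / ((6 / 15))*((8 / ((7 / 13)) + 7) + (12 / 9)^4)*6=-7376200 / 21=-351247.62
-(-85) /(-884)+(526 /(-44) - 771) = -447905 /572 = -783.05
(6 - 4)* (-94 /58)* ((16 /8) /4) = -47 /29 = -1.62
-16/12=-4/3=-1.33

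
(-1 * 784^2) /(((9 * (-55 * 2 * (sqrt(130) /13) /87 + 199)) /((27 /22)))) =-18053371469952 /42861484567 - 802126080 * sqrt(130) /3896498597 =-423.55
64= 64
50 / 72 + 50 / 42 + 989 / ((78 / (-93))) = -3856859 / 3276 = -1177.31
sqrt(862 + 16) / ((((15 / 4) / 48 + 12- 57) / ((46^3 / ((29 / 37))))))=-10021376 * sqrt(878) / 3625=-81915.60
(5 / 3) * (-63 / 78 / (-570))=7 / 2964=0.00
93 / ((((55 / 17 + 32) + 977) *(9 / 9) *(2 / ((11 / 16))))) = 5797 / 183552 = 0.03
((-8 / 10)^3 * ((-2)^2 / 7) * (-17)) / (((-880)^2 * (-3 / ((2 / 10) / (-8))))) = 17 / 317625000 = 0.00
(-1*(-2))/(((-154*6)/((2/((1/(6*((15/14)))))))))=-15/539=-0.03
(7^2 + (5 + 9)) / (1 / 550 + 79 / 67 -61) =-2321550 / 2204333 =-1.05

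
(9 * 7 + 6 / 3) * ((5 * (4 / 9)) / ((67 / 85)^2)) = 232.48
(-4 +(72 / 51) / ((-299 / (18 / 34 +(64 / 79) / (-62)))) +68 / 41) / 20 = -5084181198 / 43382210495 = -0.12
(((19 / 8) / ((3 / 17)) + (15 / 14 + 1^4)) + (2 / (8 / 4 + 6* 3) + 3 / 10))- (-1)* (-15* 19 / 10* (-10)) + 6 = 257821 / 840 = 306.93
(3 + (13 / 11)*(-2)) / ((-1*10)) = -7 / 110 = -0.06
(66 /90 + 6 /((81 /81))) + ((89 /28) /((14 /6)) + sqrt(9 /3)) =sqrt(3) + 23801 /2940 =9.83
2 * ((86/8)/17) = 43/34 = 1.26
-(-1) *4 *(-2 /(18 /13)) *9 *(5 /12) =-65 /3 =-21.67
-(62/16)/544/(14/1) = -31/60928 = -0.00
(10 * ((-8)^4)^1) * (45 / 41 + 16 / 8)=5201920 / 41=126876.10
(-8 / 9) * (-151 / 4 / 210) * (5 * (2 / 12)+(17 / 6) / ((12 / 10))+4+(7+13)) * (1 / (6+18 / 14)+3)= 1182632 / 86751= 13.63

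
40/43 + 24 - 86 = -2626/43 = -61.07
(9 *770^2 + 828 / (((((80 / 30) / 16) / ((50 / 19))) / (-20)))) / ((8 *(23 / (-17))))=-409776075 / 874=-468851.34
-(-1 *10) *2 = 20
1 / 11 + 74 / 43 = 857 / 473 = 1.81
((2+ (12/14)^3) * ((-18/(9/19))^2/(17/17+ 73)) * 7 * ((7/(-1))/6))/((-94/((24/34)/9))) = 651244/1862469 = 0.35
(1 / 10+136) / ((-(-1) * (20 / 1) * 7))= 1361 / 1400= 0.97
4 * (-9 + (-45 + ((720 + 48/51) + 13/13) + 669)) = 90912/17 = 5347.76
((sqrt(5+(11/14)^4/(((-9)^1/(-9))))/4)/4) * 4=3 * sqrt(22969)/784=0.58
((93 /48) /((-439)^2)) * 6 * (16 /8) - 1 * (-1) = 770977 /770884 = 1.00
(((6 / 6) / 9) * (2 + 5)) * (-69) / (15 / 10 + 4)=-322 / 33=-9.76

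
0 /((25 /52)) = 0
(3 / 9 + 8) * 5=125 / 3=41.67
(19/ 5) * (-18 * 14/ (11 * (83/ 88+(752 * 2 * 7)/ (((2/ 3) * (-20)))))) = 38304/ 347009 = 0.11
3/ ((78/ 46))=23/ 13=1.77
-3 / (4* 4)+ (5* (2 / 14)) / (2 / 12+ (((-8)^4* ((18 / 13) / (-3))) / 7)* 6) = -532035 / 2830864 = -0.19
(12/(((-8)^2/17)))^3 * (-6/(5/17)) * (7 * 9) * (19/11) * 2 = -8097945597/56320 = -143784.55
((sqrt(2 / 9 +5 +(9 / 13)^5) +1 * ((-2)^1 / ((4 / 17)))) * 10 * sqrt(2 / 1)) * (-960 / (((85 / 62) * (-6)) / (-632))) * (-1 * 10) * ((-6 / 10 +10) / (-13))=-2357309440 * sqrt(116884378) / 1456611 +589327360 * sqrt(2) / 13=46613862.44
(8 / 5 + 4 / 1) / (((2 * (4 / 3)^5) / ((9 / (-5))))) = -1.20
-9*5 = -45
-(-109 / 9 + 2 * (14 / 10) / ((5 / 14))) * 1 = 961 / 225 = 4.27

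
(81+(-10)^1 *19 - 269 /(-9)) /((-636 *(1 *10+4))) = 89 /10017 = 0.01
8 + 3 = 11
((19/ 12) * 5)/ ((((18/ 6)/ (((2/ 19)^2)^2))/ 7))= 140/ 61731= 0.00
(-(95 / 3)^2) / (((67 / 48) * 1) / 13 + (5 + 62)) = -75088 / 5025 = -14.94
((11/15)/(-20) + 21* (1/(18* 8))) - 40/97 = -35293/116400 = -0.30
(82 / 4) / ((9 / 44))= 902 / 9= 100.22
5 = 5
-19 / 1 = -19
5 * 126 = 630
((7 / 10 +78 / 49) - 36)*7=-16517 / 70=-235.96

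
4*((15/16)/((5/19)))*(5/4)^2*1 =1425/64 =22.27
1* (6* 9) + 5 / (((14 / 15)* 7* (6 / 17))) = 11009 / 196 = 56.17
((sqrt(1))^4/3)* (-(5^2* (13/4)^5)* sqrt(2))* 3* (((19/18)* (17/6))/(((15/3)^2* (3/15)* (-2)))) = 599638195* sqrt(2)/221184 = 3833.99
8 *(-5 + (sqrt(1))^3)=-32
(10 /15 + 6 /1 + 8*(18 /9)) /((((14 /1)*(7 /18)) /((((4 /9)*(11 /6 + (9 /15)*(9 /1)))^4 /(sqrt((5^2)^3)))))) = 49234751552 /13839609375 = 3.56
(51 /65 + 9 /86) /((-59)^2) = 4971 /19458790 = 0.00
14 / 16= 7 / 8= 0.88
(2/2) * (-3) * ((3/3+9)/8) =-15/4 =-3.75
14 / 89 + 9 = 815 / 89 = 9.16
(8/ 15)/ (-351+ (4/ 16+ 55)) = -32/ 17745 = -0.00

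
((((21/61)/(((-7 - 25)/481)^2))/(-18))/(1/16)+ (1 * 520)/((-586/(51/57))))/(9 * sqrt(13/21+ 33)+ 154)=-4915378639171/9581243452800+ 9119440889 * sqrt(14826)/6387495635200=-0.34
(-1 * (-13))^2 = 169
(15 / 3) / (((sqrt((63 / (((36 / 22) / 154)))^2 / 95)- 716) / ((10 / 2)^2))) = -8502500 / 13549279- 741125 * sqrt(95) / 13549279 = -1.16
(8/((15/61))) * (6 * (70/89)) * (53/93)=724192/8277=87.49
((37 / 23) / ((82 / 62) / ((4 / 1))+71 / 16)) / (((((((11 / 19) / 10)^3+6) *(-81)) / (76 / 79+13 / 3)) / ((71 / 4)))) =-560810688532000 / 8595050655682953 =-0.07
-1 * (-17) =17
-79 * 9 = -711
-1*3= -3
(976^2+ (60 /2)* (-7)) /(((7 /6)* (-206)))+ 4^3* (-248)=-14300810 /721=-19834.69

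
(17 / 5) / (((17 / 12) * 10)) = 6 / 25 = 0.24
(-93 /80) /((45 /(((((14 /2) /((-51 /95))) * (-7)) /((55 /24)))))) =-28861 /28050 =-1.03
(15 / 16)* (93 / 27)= 155 / 48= 3.23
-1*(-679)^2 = -461041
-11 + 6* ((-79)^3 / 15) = -986133 / 5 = -197226.60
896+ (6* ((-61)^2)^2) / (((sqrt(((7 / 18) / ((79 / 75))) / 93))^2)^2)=161433317211985304 / 30625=5271291990595.44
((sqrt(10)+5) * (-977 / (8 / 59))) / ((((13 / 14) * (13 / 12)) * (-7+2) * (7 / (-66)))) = -11413314 / 169-11413314 * sqrt(10) / 845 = -110246.91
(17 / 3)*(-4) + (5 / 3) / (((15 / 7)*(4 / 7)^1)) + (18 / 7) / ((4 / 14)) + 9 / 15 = -2107 / 180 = -11.71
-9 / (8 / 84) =-189 / 2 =-94.50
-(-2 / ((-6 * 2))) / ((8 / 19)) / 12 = -19 / 576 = -0.03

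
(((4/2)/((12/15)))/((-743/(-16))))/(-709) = -40/526787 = -0.00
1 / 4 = 0.25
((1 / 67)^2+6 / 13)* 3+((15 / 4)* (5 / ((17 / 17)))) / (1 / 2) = 4538457 / 116714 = 38.89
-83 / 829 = -0.10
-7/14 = -1/2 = -0.50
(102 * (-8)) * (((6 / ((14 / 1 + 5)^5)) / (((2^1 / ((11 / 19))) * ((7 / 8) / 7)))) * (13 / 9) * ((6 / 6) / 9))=-311168 / 423412929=-0.00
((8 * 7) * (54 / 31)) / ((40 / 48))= 18144 / 155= 117.06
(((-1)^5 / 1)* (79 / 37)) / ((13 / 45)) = -3555 / 481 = -7.39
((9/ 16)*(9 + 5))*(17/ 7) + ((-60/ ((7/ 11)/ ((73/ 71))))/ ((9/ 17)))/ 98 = 10085947/ 584472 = 17.26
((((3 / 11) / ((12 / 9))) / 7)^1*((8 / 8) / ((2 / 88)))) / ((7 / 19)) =171 / 49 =3.49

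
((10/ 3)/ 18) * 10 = 1.85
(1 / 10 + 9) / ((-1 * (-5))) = 91 / 50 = 1.82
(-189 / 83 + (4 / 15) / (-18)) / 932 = -25681 / 10443060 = -0.00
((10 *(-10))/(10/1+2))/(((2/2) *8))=-25/24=-1.04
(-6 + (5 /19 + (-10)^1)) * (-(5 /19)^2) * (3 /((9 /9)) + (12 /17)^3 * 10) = 7.10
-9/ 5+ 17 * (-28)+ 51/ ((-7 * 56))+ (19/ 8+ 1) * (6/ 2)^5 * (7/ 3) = 1406981/ 980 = 1435.69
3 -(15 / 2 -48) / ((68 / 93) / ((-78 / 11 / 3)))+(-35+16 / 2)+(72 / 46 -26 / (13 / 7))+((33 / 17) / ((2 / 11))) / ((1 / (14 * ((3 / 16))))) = -9588145 / 68816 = -139.33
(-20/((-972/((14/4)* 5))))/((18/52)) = 2275/2187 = 1.04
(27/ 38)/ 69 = 9/ 874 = 0.01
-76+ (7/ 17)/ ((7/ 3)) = -1289/ 17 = -75.82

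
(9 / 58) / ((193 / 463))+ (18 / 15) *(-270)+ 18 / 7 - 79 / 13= -327.13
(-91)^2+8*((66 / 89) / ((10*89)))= 327969269 / 39605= 8281.01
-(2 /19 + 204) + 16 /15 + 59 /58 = -3339413 /16530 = -202.02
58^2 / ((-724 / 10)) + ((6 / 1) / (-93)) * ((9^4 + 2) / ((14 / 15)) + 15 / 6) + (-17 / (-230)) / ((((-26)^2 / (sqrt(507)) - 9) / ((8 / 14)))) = -5561197146852 / 11115980155 + 1768 * sqrt(3) / 1981105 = -500.29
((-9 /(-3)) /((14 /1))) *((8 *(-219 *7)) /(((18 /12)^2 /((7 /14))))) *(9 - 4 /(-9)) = -49640 /9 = -5515.56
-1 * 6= -6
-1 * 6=-6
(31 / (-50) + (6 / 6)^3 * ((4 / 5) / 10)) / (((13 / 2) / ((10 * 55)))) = -594 / 13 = -45.69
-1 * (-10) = 10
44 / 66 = 2 / 3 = 0.67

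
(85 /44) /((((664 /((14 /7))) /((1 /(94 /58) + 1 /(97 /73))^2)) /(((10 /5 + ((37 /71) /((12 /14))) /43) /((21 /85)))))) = 1974309677375 /22187655463446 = 0.09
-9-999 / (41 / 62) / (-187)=-7065 / 7667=-0.92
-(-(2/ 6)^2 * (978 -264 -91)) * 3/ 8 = 623/ 24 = 25.96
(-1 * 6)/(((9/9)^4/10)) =-60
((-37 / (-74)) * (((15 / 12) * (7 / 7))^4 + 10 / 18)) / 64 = 6905 / 294912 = 0.02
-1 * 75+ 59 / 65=-4816 / 65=-74.09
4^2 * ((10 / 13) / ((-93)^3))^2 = 1600 / 109341341002881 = 0.00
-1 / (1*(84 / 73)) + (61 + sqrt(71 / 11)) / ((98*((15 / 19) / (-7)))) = -2683 / 420-19*sqrt(781) / 2310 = -6.62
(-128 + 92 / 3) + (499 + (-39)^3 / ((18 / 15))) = -294185 / 6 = -49030.83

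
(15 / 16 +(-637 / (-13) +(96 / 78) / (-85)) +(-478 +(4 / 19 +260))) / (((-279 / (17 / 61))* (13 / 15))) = 56389699 / 291456048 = 0.19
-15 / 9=-5 / 3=-1.67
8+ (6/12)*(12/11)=94/11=8.55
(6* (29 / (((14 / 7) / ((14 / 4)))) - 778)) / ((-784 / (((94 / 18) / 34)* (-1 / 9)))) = -136723 / 1439424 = -0.09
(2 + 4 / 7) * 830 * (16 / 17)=239040 / 119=2008.74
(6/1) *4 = 24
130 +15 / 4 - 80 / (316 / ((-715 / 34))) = 747105 / 5372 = 139.07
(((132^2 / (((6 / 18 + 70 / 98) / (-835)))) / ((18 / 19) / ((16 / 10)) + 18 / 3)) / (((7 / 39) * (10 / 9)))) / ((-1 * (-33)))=-320112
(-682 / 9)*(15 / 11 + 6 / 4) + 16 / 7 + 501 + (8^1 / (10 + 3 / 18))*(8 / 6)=122692 / 427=287.33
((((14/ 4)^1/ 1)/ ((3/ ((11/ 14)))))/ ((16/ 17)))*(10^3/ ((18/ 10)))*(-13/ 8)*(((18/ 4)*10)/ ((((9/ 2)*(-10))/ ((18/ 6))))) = 1519375/ 576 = 2637.80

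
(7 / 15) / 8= 7 / 120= 0.06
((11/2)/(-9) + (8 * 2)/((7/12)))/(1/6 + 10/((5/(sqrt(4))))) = 3379/525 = 6.44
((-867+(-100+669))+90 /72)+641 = 344.25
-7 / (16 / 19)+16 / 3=-143 / 48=-2.98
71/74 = 0.96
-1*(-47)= 47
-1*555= -555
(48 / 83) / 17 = 48 / 1411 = 0.03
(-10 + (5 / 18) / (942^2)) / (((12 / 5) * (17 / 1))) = -798627575 / 3258400608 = -0.25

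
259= 259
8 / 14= 4 / 7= 0.57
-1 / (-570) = 1 / 570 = 0.00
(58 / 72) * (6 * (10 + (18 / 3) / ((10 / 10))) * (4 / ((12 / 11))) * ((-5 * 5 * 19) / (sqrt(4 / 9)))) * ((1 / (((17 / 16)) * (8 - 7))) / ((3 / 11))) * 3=-106673600 / 51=-2091639.22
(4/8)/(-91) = -1/182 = -0.01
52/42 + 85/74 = 3709/1554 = 2.39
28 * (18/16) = 63/2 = 31.50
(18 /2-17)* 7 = -56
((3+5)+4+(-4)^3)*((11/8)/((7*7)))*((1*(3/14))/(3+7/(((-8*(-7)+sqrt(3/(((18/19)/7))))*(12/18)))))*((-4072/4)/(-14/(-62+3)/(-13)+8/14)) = 5075239*sqrt(798)/159580260+14398453043/79790130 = 181.35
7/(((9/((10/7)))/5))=5.56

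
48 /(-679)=-48 /679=-0.07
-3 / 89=-0.03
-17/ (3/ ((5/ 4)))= -85/ 12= -7.08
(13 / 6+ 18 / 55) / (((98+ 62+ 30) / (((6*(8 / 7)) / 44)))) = 823 / 402325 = 0.00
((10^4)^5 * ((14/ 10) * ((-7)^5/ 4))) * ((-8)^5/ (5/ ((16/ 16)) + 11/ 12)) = 231307345920000000000000000000/ 71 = 3257849942535211267605634000.00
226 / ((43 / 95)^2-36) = -2039650 / 323051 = -6.31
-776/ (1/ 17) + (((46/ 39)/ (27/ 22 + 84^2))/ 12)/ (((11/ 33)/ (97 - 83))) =-79878888850/ 6055101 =-13192.00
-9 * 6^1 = -54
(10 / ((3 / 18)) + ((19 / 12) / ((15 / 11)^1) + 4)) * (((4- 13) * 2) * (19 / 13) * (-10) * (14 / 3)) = 79997.79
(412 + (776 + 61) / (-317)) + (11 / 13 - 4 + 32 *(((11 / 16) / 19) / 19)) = 406.27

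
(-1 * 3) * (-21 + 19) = 6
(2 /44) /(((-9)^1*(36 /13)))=-13 /7128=-0.00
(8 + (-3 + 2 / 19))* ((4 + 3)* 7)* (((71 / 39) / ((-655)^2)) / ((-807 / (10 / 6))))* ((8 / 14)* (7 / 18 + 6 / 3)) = -4145974 / 1385377412445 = -0.00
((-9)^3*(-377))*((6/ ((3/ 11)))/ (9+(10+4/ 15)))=90694890/ 289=313823.15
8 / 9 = 0.89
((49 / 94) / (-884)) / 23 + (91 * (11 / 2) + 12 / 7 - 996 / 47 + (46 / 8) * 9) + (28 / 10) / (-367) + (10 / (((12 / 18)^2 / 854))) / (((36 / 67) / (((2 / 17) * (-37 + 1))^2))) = 267936185913846917 / 417340934920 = 642007.92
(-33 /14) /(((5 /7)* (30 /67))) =-737 /100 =-7.37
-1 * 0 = 0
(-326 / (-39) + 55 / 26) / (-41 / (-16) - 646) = -0.02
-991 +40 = -951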